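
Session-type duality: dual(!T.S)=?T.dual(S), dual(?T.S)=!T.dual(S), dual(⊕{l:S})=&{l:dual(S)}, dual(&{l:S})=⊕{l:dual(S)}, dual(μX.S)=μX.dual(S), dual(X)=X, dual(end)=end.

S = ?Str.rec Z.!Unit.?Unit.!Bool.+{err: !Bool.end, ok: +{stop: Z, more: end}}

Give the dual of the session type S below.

!Str.rec Z.?Unit.!Unit.?Bool.&{err: ?Bool.end, ok: &{stop: Z, more: end}}

?Str ↦ !Str
  rec Z ↦ rec Z  (rec unchanged)
    !Unit ↦ ?Unit
      ?Unit ↦ !Unit
        !Bool ↦ ?Bool
          +{err,ok} ↦ &{err,ok}  (select→offer)
            • err:
              !Bool ↦ ?Bool
                end self-dual
            • ok:
              +{stop,more} ↦ &{stop,more}  (select→offer)
                • stop:
                  Z self-dual
                • more:
                  end self-dual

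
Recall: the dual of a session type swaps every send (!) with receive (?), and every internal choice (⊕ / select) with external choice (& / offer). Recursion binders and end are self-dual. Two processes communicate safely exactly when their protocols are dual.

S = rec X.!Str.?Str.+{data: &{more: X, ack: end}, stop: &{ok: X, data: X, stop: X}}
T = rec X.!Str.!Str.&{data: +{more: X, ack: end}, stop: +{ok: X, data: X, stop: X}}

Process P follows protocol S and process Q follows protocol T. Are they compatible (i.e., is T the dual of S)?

rec X vs rec X  match (μ self-dual)
  !Str vs !Str  ✗ same direction on both sides — not dual

NO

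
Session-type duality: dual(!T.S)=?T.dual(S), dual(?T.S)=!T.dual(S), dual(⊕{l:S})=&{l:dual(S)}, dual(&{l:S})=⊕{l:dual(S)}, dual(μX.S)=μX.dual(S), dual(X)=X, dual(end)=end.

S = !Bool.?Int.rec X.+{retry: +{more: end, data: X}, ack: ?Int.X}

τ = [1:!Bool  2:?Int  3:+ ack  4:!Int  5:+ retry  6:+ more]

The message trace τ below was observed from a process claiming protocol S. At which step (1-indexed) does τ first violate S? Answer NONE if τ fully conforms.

4

step 1: !Bool  ✓  state: ?Int.rec X.…
step 2: ?Int  ✓  state: rec X.…
step 3: + ack  ✓  state: ?Int.rec X.…
step 4: got !Int, protocol expects ?Int  ✗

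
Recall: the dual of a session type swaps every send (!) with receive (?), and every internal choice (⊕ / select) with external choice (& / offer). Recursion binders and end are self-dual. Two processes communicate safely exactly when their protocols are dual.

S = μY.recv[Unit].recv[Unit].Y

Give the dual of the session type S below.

μY.send[Unit].send[Unit].Y

μY ↦ μY  (μ self-dual)
  recv[Unit] ↦ send[Unit]
    recv[Unit] ↦ send[Unit]
      dual(Y) = Y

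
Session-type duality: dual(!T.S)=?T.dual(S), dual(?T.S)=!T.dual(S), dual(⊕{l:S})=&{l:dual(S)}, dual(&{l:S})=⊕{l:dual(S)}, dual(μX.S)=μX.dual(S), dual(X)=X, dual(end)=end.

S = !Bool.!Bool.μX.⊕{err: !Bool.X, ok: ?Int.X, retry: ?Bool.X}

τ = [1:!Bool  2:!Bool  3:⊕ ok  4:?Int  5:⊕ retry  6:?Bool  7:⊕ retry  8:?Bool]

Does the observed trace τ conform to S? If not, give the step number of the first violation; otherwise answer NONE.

NONE

@1 !Bool  ✓  state: !Bool.μX.…
@2 !Bool  ✓  state: μX.…
@3 ⊕ ok  ✓  state: ?Int.μX.…
@4 ?Int  ✓  state: μX.…
@5 ⊕ retry  ✓  state: ?Bool.μX.…
@6 ?Bool  ✓  state: μX.…
@7 ⊕ retry  ✓  state: ?Bool.μX.…
@8 ?Bool  ✓  state: μX.…
τ conforms to S (length 8)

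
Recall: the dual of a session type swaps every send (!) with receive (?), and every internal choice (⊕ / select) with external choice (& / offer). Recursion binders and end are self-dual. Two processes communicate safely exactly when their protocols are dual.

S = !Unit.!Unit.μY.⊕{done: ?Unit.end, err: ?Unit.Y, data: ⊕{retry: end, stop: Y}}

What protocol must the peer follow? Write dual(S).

?Unit.?Unit.μY.&{done: !Unit.end, err: !Unit.Y, data: &{retry: end, stop: Y}}

!Unit ↦ ?Unit
  !Unit ↦ ?Unit
    μY ↦ μY  (rec unchanged)
      ⊕{done,err,data} ↦ &{done,err,data}  (internal→external)
        [done]
          ?Unit ↦ !Unit
            end self-dual
        [err]
          ?Unit ↦ !Unit
            Y self-dual
        [data]
          ⊕{retry,stop} ↦ &{retry,stop}  (internal→external)
            [retry]
              end self-dual
            [stop]
              Y self-dual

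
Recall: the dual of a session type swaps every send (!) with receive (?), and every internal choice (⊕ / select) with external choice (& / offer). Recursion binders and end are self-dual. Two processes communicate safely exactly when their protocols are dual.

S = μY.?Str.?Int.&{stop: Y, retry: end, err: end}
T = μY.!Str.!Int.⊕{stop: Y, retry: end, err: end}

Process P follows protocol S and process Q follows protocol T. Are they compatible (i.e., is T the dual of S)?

μY | μY  match (binder kept)
  ?Str | !Str  match
    ?Int | !Int  match
      &{stop,retry,err} | ⊕{stop,retry,err}  match label sets agree
        case stop:
          Y | Y  match
        case retry:
          end | end  match
        case err:
          end | end  match

YES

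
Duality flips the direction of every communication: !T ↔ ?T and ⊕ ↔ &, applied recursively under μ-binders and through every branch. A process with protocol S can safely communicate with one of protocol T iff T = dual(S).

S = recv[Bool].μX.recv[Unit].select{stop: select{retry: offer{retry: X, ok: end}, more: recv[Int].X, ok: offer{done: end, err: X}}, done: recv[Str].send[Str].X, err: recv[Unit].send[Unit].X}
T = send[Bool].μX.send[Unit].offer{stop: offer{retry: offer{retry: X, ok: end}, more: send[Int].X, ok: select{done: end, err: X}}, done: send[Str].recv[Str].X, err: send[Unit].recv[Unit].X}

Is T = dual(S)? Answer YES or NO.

NO

recv[Bool] | send[Bool]  match
  μX | μX  match (μ self-dual)
    recv[Unit] | send[Unit]  match
      select{stop,done,err} | offer{stop,done,err}  match same labels
        [stop]
          select{retry,more,ok} | offer{retry,more,ok}  match same labels
            [retry]
              offer{retry,ok} | offer{retry,ok}  ✗ choice polarity not flipped — not dual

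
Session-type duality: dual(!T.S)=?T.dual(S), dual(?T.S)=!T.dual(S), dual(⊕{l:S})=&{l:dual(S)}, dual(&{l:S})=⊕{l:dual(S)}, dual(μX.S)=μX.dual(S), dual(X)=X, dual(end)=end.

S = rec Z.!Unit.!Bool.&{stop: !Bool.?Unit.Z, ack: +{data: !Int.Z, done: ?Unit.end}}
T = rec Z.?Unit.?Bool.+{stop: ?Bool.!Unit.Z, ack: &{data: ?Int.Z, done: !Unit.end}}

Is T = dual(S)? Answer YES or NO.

YES

rec Z vs rec Z  match (binder kept)
  !Unit vs ?Unit  match
    !Bool vs ?Bool  match
      &{stop,ack} vs +{stop,ack}  match same labels
        • stop:
          !Bool vs ?Bool  match
            ?Unit vs !Unit  match
              Z vs Z  match
        • ack:
          +{data,done} vs &{data,done}  match same labels
            • data:
              !Int vs ?Int  match
                Z vs Z  match
            • done:
              ?Unit vs !Unit  match
                end vs end  match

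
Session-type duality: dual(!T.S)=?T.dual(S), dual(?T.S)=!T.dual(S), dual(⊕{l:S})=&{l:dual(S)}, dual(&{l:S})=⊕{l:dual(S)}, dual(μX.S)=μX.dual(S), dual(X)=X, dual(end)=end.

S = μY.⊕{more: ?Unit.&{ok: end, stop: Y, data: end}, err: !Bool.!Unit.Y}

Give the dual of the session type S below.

μY.&{more: !Unit.⊕{ok: end, stop: Y, data: end}, err: ?Bool.?Unit.Y}

μY ↦ μY  (rec unchanged)
  ⊕{more,err} ↦ &{more,err}  (select→offer)
    [more]
      ?Unit ↦ !Unit
        &{ok,stop,data} ↦ ⊕{ok,stop,data}  (offer→select)
          [ok]
            dual(end) = end
          [stop]
            dual(Y) = Y
          [data]
            dual(end) = end
    [err]
      !Bool ↦ ?Bool
        !Unit ↦ ?Unit
          dual(Y) = Y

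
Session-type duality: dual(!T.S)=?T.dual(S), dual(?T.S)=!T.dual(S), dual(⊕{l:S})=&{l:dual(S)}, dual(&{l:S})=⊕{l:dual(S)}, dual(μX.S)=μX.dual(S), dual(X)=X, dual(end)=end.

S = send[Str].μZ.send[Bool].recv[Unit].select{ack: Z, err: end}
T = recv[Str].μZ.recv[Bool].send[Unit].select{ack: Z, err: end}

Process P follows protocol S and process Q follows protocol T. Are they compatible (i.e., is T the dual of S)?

send[Str] ‖ recv[Str]  ✓
  μZ ‖ μZ  ✓ (μ self-dual)
    send[Bool] ‖ recv[Bool]  ✓
      recv[Unit] ‖ send[Unit]  ✓
        select{ack,err} ‖ select{ack,err}  ✗ choice polarity not flipped — not dual

NO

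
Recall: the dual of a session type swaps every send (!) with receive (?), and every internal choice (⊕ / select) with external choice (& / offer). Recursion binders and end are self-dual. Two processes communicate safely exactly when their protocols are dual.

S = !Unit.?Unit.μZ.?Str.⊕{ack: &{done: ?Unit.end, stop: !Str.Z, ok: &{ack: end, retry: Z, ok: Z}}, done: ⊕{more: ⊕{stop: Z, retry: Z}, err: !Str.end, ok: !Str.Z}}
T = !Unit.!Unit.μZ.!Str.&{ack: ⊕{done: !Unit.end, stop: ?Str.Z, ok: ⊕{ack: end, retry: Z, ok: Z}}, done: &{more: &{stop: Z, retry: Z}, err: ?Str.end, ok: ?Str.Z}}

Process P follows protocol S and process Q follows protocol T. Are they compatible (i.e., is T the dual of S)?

NO

!Unit | !Unit  ✗ same direction on both sides — not dual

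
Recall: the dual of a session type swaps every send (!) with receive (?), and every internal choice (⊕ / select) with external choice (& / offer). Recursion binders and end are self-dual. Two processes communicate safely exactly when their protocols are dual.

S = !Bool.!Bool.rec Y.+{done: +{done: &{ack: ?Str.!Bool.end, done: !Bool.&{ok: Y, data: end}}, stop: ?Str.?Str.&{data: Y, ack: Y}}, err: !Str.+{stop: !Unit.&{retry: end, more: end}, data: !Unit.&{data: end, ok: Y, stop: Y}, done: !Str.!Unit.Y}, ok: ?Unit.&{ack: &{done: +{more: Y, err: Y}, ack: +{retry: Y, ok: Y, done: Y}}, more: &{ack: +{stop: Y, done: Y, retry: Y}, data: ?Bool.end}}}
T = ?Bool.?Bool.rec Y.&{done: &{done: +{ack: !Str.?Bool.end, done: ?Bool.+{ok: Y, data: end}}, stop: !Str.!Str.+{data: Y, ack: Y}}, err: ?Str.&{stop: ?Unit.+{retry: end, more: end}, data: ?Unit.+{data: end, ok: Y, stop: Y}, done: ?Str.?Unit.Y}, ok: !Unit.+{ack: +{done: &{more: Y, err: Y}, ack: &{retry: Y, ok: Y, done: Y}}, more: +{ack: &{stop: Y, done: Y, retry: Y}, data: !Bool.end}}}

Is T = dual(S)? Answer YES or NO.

!Bool vs ?Bool  ✓
  !Bool vs ?Bool  ✓
    rec Y vs rec Y  ✓ (rec unchanged)
      +{done,err,ok} vs &{done,err,ok}  ✓ same labels
        • done:
          +{done,stop} vs &{done,stop}  ✓ same labels
            • done:
              &{ack,done} vs +{ack,done}  ✓ same labels
                • ack:
                  ?Str vs !Str  ✓
                    !Bool vs ?Bool  ✓
                      end vs end  ✓
                • done:
                  !Bool vs ?Bool  ✓
                    &{ok,data} vs +{ok,data}  ✓ same labels
                      • ok:
                        Y vs Y  ✓
                      • data:
                        end vs end  ✓
            • stop:
              ?Str vs !Str  ✓
                ?Str vs !Str  ✓
                  &{data,ack} vs +{data,ack}  ✓ same labels
                    • data:
                      Y vs Y  ✓
                    • ack:
                      Y vs Y  ✓
        • err:
          !Str vs ?Str  ✓
            +{stop,data,done} vs &{stop,data,done}  ✓ same labels
              • stop:
                !Unit vs ?Unit  ✓
                  &{retry,more} vs +{retry,more}  ✓ same labels
                    • retry:
                      end vs end  ✓
                    • more:
                      end vs end  ✓
              • data:
                !Unit vs ?Unit  ✓
                  &{data,ok,stop} vs +{data,ok,stop}  ✓ same labels
                    • data:
                      end vs end  ✓
                    • ok:
                      Y vs Y  ✓
                    • stop:
                      Y vs Y  ✓
              • done:
                !Str vs ?Str  ✓
                  !Unit vs ?Unit  ✓
                    Y vs Y  ✓
        • ok:
          ?Unit vs !Unit  ✓
            &{ack,more} vs +{ack,more}  ✓ same labels
              • ack:
                &{done,ack} vs +{done,ack}  ✓ same labels
                  • done:
                    +{more,err} vs &{more,err}  ✓ same labels
                      • more:
                        Y vs Y  ✓
                      • err:
                        Y vs Y  ✓
                  • ack:
                    +{retry,ok,done} vs &{retry,ok,done}  ✓ same labels
                      • retry:
                        Y vs Y  ✓
                      • ok:
                        Y vs Y  ✓
                      • done:
                        Y vs Y  ✓
              • more:
                &{ack,data} vs +{ack,data}  ✓ same labels
                  • ack:
                    +{stop,done,retry} vs &{stop,done,retry}  ✓ same labels
                      • stop:
                        Y vs Y  ✓
                      • done:
                        Y vs Y  ✓
                      • retry:
                        Y vs Y  ✓
                  • data:
                    ?Bool vs !Bool  ✓
                      end vs end  ✓

YES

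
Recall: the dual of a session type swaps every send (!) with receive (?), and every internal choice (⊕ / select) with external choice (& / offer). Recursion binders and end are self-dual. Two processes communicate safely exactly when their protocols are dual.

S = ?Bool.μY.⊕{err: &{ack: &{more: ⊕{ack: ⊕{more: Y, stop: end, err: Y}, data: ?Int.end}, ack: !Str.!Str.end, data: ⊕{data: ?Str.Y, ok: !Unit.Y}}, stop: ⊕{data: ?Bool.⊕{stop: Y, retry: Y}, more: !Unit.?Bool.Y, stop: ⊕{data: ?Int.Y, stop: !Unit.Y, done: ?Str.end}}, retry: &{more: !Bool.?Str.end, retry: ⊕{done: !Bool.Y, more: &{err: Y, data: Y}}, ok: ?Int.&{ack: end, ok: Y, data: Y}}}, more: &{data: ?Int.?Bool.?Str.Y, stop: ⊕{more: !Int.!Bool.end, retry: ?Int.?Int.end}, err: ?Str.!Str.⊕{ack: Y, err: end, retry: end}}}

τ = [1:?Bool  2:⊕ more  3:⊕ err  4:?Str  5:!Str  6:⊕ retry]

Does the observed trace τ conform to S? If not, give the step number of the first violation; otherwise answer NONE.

step 1: ?Bool  ✓  cont: μY.…
step 2: ⊕ more  ✓  cont: &{data: ?Int.?Bool.?Str.μY.…, stop: ⊕{more: !Int.!Bool.end, retry: ?Int.?Int.end}, err: ?Str.!Str.⊕{ack: μY.…, err: end, retry: end}}
step 3: got ⊕ err, protocol expects & data or & stop or & err  ✗

3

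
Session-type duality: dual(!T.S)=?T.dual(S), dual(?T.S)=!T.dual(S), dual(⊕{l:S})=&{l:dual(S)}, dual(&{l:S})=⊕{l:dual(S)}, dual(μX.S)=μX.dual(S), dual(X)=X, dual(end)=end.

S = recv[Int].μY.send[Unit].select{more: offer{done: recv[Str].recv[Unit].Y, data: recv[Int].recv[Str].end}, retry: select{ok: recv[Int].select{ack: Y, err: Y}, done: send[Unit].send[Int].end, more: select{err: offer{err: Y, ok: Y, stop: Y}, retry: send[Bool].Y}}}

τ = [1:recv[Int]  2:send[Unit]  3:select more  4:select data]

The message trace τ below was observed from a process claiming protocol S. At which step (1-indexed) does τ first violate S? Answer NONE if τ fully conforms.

4

[1] recv[Int]  match  now at μY.…
[2] send[Unit]  match  now at select{more: offer{done: recv[Str].recv[Unit].μY.…, data: recv[Int].recv[Str].end}, retry: select{ok: recv[Int].select{ack: μY.…, err: μY.…}, done: send[Unit].send[Int].end, more: select{err: offer{err: μY.…, ok: μY.…, stop: μY.…}, retry: send[Bool].μY.…}}}
[3] select more  match  now at offer{done: recv[Str].recv[Unit].μY.…, data: recv[Int].recv[Str].end}
[4] got select data, protocol expects offer done or offer data  ✗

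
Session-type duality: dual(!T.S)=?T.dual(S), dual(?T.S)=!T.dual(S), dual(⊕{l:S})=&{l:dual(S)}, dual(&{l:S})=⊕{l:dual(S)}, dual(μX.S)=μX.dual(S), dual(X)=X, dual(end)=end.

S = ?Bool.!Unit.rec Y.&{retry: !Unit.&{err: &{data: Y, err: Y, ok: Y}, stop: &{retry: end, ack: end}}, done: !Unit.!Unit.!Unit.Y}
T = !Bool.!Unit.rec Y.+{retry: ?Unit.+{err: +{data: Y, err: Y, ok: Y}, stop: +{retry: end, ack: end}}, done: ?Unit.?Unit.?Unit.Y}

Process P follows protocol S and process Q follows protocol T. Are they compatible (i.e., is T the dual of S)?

NO

?Bool vs !Bool  ✓
  !Unit vs !Unit  ✗ same direction on both sides — not dual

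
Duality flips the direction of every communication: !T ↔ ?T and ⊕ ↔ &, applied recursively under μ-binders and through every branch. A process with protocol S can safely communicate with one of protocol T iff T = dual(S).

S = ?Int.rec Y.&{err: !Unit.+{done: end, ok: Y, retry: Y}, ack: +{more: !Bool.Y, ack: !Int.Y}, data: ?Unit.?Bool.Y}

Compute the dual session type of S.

?Int ↦ !Int
  rec Y ↦ rec Y  (μ self-dual)
    &{err,ack,data} ↦ +{err,ack,data}  (external→internal)
      [err]
        !Unit ↦ ?Unit
          +{done,ok,retry} ↦ &{done,ok,retry}  (internal→external)
            [done]
              end self-dual
            [ok]
              Y self-dual
            [retry]
              Y self-dual
      [ack]
        +{more,ack} ↦ &{more,ack}  (internal→external)
          [more]
            !Bool ↦ ?Bool
              Y self-dual
          [ack]
            !Int ↦ ?Int
              Y self-dual
      [data]
        ?Unit ↦ !Unit
          ?Bool ↦ !Bool
            Y self-dual

!Int.rec Y.+{err: ?Unit.&{done: end, ok: Y, retry: Y}, ack: &{more: ?Bool.Y, ack: ?Int.Y}, data: !Unit.!Bool.Y}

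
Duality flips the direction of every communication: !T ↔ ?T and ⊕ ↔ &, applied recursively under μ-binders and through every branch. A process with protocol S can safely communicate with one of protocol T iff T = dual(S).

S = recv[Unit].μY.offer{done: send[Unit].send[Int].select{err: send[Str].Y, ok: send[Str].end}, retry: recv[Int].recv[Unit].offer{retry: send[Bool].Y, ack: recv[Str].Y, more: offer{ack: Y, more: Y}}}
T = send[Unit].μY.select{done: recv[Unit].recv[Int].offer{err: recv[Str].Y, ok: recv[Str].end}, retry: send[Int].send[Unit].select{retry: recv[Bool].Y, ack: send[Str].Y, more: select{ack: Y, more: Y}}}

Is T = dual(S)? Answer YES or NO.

YES

recv[Unit] vs send[Unit]  ✓
  μY vs μY  ✓ (μ self-dual)
    offer{done,retry} vs select{done,retry}  ✓ same labels
      • done:
        send[Unit] vs recv[Unit]  ✓
          send[Int] vs recv[Int]  ✓
            select{err,ok} vs offer{err,ok}  ✓ same labels
              • err:
                send[Str] vs recv[Str]  ✓
                  Y vs Y  ✓
              • ok:
                send[Str] vs recv[Str]  ✓
                  end vs end  ✓
      • retry:
        recv[Int] vs send[Int]  ✓
          recv[Unit] vs send[Unit]  ✓
            offer{retry,ack,more} vs select{retry,ack,more}  ✓ same labels
              • retry:
                send[Bool] vs recv[Bool]  ✓
                  Y vs Y  ✓
              • ack:
                recv[Str] vs send[Str]  ✓
                  Y vs Y  ✓
              • more:
                offer{ack,more} vs select{ack,more}  ✓ same labels
                  • ack:
                    Y vs Y  ✓
                  • more:
                    Y vs Y  ✓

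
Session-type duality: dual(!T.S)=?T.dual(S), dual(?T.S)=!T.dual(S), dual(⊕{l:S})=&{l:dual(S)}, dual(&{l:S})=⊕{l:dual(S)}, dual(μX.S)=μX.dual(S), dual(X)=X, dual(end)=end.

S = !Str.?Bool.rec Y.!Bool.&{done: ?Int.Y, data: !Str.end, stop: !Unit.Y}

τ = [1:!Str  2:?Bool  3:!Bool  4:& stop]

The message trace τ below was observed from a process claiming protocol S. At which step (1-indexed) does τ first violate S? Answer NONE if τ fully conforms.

NONE

[1] !Str  ✓  now at ?Bool.rec Y.…
[2] ?Bool  ✓  now at rec Y.…
[3] !Bool  ✓  now at &{done: ?Int.rec Y.…, data: !Str.end, stop: !Unit.rec Y.…}
[4] & stop  ✓  now at !Unit.rec Y.…
trace exhausted — no violation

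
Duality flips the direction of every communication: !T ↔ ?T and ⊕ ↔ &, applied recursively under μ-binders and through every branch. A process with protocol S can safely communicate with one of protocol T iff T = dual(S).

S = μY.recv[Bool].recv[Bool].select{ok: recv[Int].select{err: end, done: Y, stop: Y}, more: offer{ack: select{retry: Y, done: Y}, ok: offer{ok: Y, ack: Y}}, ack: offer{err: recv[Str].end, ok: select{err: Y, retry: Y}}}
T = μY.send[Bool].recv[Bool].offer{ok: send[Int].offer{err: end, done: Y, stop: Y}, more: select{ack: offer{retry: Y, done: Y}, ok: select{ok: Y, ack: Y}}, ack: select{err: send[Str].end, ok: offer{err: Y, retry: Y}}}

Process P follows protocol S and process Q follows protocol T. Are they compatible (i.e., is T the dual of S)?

μY ‖ μY  match (μ self-dual)
  recv[Bool] ‖ send[Bool]  match
    recv[Bool] ‖ recv[Bool]  ✗ same direction on both sides — not dual

NO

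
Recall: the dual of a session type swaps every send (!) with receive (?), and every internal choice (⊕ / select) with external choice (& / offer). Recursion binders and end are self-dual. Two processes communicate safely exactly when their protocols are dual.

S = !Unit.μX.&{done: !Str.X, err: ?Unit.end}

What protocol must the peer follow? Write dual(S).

!Unit ↦ ?Unit
  μX ↦ μX  (rec unchanged)
    &{done,err} ↦ ⊕{done,err}  (offer→select)
      case done:
        !Str ↦ ?Str
          X ↦ X
      case err:
        ?Unit ↦ !Unit
          end ↦ end

?Unit.μX.⊕{done: ?Str.X, err: !Unit.end}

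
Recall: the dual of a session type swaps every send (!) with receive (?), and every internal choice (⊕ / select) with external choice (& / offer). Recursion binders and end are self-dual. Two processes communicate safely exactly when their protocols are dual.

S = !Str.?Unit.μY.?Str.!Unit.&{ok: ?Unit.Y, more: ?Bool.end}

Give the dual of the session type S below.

?Str.!Unit.μY.!Str.?Unit.⊕{ok: !Unit.Y, more: !Bool.end}

!Str → ?Str
  ?Unit → !Unit
    μY → μY  (rec unchanged)
      ?Str → !Str
        !Unit → ?Unit
          &{ok,more} → ⊕{ok,more}  (offer→select)
            case ok:
              ?Unit → !Unit
                Y ↦ Y
            case more:
              ?Bool → !Bool
                end ↦ end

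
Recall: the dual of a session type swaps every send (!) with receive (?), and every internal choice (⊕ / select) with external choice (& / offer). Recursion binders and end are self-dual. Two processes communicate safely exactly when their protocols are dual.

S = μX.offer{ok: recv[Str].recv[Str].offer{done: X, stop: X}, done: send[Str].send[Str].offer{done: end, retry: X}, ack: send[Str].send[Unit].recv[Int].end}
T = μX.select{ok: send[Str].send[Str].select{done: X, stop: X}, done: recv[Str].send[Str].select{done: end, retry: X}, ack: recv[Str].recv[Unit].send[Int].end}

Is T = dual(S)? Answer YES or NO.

μX | μX  ok (rec unchanged)
  offer{ok,done,ack} | select{ok,done,ack}  ok same labels
    • ok:
      recv[Str] | send[Str]  ok
        recv[Str] | send[Str]  ok
          offer{done,stop} | select{done,stop}  ok same labels
            • done:
              X | X  ok
            • stop:
              X | X  ok
    • done:
      send[Str] | recv[Str]  ok
        send[Str] | send[Str]  ✗ same direction on both sides — not dual

NO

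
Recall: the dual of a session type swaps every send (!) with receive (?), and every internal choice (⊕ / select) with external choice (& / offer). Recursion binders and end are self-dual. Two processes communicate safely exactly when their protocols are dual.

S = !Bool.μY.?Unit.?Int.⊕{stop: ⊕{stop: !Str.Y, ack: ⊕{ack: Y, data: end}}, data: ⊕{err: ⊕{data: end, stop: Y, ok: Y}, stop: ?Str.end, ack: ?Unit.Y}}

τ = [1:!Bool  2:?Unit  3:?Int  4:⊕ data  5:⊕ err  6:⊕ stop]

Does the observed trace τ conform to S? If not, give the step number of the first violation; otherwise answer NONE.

[1] !Bool  match  now at μY.…
[2] ?Unit  match  now at ?Int.⊕{stop: ⊕{stop: !Str.μY.…, ack: ⊕{ack: μY.…, data: end}}, data: ⊕{err: ⊕{data: end, stop: μY.…, ok: μY.…}, stop: ?Str.end, ack: ?Unit.μY.…}}
[3] ?Int  match  now at ⊕{stop: ⊕{stop: !Str.μY.…, ack: ⊕{ack: μY.…, data: end}}, data: ⊕{err: ⊕{data: end, stop: μY.…, ok: μY.…}, stop: ?Str.end, ack: ?Unit.μY.…}}
[4] ⊕ data  match  now at ⊕{err: ⊕{data: end, stop: μY.…, ok: μY.…}, stop: ?Str.end, ack: ?Unit.μY.…}
[5] ⊕ err  match  now at ⊕{data: end, stop: μY.…, ok: μY.…}
[6] ⊕ stop  match  now at μY.…
trace exhausted — no violation

NONE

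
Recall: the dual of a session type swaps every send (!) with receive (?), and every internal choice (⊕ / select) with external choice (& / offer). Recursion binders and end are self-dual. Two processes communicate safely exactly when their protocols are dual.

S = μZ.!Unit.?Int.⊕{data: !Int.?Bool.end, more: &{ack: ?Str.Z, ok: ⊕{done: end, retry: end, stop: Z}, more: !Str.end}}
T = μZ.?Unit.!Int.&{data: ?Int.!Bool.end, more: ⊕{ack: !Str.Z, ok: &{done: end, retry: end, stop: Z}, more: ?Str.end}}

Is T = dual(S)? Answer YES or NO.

μZ vs μZ  ✓ (binder kept)
  !Unit vs ?Unit  ✓
    ?Int vs !Int  ✓
      ⊕{data,more} vs &{data,more}  ✓ labels match
        • data:
          !Int vs ?Int  ✓
            ?Bool vs !Bool  ✓
              end vs end  ✓
        • more:
          &{ack,ok,more} vs ⊕{ack,ok,more}  ✓ labels match
            • ack:
              ?Str vs !Str  ✓
                Z vs Z  ✓
            • ok:
              ⊕{done,retry,stop} vs &{done,retry,stop}  ✓ labels match
                • done:
                  end vs end  ✓
                • retry:
                  end vs end  ✓
                • stop:
                  Z vs Z  ✓
            • more:
              !Str vs ?Str  ✓
                end vs end  ✓

YES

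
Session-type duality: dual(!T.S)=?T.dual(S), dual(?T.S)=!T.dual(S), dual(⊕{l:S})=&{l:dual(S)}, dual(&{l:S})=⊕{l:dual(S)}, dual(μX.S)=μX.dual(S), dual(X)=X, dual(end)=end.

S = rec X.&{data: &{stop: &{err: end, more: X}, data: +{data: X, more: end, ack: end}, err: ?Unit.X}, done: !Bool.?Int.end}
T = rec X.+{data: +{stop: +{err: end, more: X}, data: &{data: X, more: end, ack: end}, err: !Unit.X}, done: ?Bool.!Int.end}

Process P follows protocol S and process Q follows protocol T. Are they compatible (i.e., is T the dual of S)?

rec X | rec X  ok (binder kept)
  &{data,done} | +{data,done}  ok label sets agree
    • data:
      &{stop,data,err} | +{stop,data,err}  ok label sets agree
        • stop:
          &{err,more} | +{err,more}  ok label sets agree
            • err:
              end | end  ok
            • more:
              X | X  ok
        • data:
          +{data,more,ack} | &{data,more,ack}  ok label sets agree
            • data:
              X | X  ok
            • more:
              end | end  ok
            • ack:
              end | end  ok
        • err:
          ?Unit | !Unit  ok
            X | X  ok
    • done:
      !Bool | ?Bool  ok
        ?Int | !Int  ok
          end | end  ok

YES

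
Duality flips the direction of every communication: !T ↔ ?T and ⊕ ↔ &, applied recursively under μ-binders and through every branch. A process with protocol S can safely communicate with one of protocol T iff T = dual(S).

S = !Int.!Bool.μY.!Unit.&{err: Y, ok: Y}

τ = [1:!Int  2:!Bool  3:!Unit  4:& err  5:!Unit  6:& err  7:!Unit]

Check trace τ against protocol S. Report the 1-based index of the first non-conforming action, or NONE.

NONE

[1] !Int  ok  state: !Bool.μY.…
[2] !Bool  ok  state: μY.…
[3] !Unit  ok  state: &{err: μY.…, ok: μY.…}
[4] & err  ok  state: μY.…
[5] !Unit  ok  state: &{err: μY.…, ok: μY.…}
[6] & err  ok  state: μY.…
[7] !Unit  ok  state: &{err: μY.…, ok: μY.…}
τ conforms to S (length 7)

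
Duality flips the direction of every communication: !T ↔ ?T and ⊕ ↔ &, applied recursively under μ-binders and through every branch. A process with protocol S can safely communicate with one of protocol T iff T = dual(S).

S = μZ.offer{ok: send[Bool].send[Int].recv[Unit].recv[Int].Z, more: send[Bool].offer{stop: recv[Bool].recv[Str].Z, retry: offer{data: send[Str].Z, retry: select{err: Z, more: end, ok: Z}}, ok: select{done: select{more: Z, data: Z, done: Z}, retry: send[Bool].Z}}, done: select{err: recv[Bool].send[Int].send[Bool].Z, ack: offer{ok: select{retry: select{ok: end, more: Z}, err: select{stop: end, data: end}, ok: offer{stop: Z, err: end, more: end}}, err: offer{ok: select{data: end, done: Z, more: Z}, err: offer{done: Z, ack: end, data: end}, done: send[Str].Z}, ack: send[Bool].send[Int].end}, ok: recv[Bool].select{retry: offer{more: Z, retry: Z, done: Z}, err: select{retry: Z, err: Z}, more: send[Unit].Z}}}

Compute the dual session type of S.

μZ.select{ok: recv[Bool].recv[Int].send[Unit].send[Int].Z, more: recv[Bool].select{stop: send[Bool].send[Str].Z, retry: select{data: recv[Str].Z, retry: offer{err: Z, more: end, ok: Z}}, ok: offer{done: offer{more: Z, data: Z, done: Z}, retry: recv[Bool].Z}}, done: offer{err: send[Bool].recv[Int].recv[Bool].Z, ack: select{ok: offer{retry: offer{ok: end, more: Z}, err: offer{stop: end, data: end}, ok: select{stop: Z, err: end, more: end}}, err: select{ok: offer{data: end, done: Z, more: Z}, err: select{done: Z, ack: end, data: end}, done: recv[Str].Z}, ack: recv[Bool].recv[Int].end}, ok: send[Bool].offer{retry: select{more: Z, retry: Z, done: Z}, err: offer{retry: Z, err: Z}, more: recv[Unit].Z}}}

μZ → μZ  (binder kept)
  offer{ok,more,done} → select{ok,more,done}  (offer→select)
    • ok:
      send[Bool] → recv[Bool]
        send[Int] → recv[Int]
          recv[Unit] → send[Unit]
            recv[Int] → send[Int]
              Z self-dual
    • more:
      send[Bool] → recv[Bool]
        offer{stop,retry,ok} → select{stop,retry,ok}  (offer→select)
          • stop:
            recv[Bool] → send[Bool]
              recv[Str] → send[Str]
                Z self-dual
          • retry:
            offer{data,retry} → select{data,retry}  (offer→select)
              • data:
                send[Str] → recv[Str]
                  Z self-dual
              • retry:
                select{err,more,ok} → offer{err,more,ok}  (⊕→&)
                  • err:
                    Z self-dual
                  • more:
                    end self-dual
                  • ok:
                    Z self-dual
          • ok:
            select{done,retry} → offer{done,retry}  (⊕→&)
              • done:
                select{more,data,done} → offer{more,data,done}  (⊕→&)
                  • more:
                    Z self-dual
                  • data:
                    Z self-dual
                  • done:
                    Z self-dual
              • retry:
                send[Bool] → recv[Bool]
                  Z self-dual
    • done:
      select{err,ack,ok} → offer{err,ack,ok}  (⊕→&)
        • err:
          recv[Bool] → send[Bool]
            send[Int] → recv[Int]
              send[Bool] → recv[Bool]
                Z self-dual
        • ack:
          offer{ok,err,ack} → select{ok,err,ack}  (offer→select)
            • ok:
              select{retry,err,ok} → offer{retry,err,ok}  (⊕→&)
                • retry:
                  select{ok,more} → offer{ok,more}  (⊕→&)
                    • ok:
                      end self-dual
                    • more:
                      Z self-dual
                • err:
                  select{stop,data} → offer{stop,data}  (⊕→&)
                    • stop:
                      end self-dual
                    • data:
                      end self-dual
                • ok:
                  offer{stop,err,more} → select{stop,err,more}  (offer→select)
                    • stop:
                      Z self-dual
                    • err:
                      end self-dual
                    • more:
                      end self-dual
            • err:
              offer{ok,err,done} → select{ok,err,done}  (offer→select)
                • ok:
                  select{data,done,more} → offer{data,done,more}  (⊕→&)
                    • data:
                      end self-dual
                    • done:
                      Z self-dual
                    • more:
                      Z self-dual
                • err:
                  offer{done,ack,data} → select{done,ack,data}  (offer→select)
                    • done:
                      Z self-dual
                    • ack:
                      end self-dual
                    • data:
                      end self-dual
                • done:
                  send[Str] → recv[Str]
                    Z self-dual
            • ack:
              send[Bool] → recv[Bool]
                send[Int] → recv[Int]
                  end self-dual
        • ok:
          recv[Bool] → send[Bool]
            select{retry,err,more} → offer{retry,err,more}  (⊕→&)
              • retry:
                offer{more,retry,done} → select{more,retry,done}  (offer→select)
                  • more:
                    Z self-dual
                  • retry:
                    Z self-dual
                  • done:
                    Z self-dual
              • err:
                select{retry,err} → offer{retry,err}  (⊕→&)
                  • retry:
                    Z self-dual
                  • err:
                    Z self-dual
              • more:
                send[Unit] → recv[Unit]
                  Z self-dual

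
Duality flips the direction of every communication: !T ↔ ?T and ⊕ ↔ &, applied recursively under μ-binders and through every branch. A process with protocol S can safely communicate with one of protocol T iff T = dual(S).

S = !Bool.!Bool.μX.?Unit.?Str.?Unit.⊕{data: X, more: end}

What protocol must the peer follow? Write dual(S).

!Bool ↦ ?Bool
  !Bool ↦ ?Bool
    μX ↦ μX  (binder kept)
      ?Unit ↦ !Unit
        ?Str ↦ !Str
          ?Unit ↦ !Unit
            ⊕{data,more} ↦ &{data,more}  (internal→external)
              [data]
                dual(X) = X
              [more]
                dual(end) = end

?Bool.?Bool.μX.!Unit.!Str.!Unit.&{data: X, more: end}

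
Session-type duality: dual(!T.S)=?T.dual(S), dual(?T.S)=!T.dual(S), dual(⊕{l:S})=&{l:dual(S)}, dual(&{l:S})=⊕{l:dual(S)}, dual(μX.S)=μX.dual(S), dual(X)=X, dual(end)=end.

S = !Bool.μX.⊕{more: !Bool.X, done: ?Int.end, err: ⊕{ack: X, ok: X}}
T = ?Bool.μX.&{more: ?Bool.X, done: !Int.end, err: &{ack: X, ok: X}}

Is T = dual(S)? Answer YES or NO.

!Bool vs ?Bool  ok
  μX vs μX  ok (binder kept)
    ⊕{more,done,err} vs &{more,done,err}  ok same labels
      case more:
        !Bool vs ?Bool  ok
          X vs X  ok
      case done:
        ?Int vs !Int  ok
          end vs end  ok
      case err:
        ⊕{ack,ok} vs &{ack,ok}  ok same labels
          case ack:
            X vs X  ok
          case ok:
            X vs X  ok

YES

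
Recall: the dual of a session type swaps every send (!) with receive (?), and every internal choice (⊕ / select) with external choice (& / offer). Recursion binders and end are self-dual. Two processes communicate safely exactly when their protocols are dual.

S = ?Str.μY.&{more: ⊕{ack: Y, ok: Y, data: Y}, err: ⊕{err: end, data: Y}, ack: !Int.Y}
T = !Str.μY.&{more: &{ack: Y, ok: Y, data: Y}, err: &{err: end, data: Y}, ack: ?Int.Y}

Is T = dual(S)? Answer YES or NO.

NO

?Str | !Str  ok
  μY | μY  ok (rec unchanged)
    &{more,err,ack} | &{more,err,ack}  ✗ choice polarity not flipped — not dual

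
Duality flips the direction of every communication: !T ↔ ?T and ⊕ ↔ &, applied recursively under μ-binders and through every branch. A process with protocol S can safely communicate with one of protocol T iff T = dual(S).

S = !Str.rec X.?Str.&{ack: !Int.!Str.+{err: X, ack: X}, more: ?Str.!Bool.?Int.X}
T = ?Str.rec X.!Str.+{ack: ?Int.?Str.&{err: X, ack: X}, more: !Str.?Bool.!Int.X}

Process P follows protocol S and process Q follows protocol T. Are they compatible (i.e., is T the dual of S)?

YES

!Str vs ?Str  ✓
  rec X vs rec X  ✓ (rec unchanged)
    ?Str vs !Str  ✓
      &{ack,more} vs +{ack,more}  ✓ label sets agree
        • ack:
          !Int vs ?Int  ✓
            !Str vs ?Str  ✓
              +{err,ack} vs &{err,ack}  ✓ label sets agree
                • err:
                  X vs X  ✓
                • ack:
                  X vs X  ✓
        • more:
          ?Str vs !Str  ✓
            !Bool vs ?Bool  ✓
              ?Int vs !Int  ✓
                X vs X  ✓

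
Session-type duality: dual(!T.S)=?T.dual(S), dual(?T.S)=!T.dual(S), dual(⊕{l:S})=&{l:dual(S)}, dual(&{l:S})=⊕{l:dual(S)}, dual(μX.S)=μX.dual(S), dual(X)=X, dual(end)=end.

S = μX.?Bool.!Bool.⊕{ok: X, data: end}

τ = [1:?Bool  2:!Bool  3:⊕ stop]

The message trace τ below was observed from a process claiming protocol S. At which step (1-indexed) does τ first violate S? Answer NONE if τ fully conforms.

3

@1 ?Bool  match  residual = !Bool.⊕{ok: μX.…, data: end}
@2 !Bool  match  residual = ⊕{ok: μX.…, data: end}
@3 got ⊕ stop, protocol expects ⊕ ok or ⊕ data  ✗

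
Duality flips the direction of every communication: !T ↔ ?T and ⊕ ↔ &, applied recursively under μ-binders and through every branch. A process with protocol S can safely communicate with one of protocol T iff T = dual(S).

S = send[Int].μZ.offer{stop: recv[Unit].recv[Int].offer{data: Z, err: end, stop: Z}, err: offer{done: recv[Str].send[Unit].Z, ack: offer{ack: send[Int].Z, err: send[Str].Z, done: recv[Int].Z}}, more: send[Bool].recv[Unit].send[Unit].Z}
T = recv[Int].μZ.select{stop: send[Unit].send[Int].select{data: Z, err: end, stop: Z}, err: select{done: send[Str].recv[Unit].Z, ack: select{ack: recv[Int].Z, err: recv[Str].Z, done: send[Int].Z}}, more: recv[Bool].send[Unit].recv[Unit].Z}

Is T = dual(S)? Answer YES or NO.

send[Int] | recv[Int]  match
  μZ | μZ  match (rec unchanged)
    offer{stop,err,more} | select{stop,err,more}  match label sets agree
      [stop]
        recv[Unit] | send[Unit]  match
          recv[Int] | send[Int]  match
            offer{data,err,stop} | select{data,err,stop}  match label sets agree
              [data]
                Z | Z  match
              [err]
                end | end  match
              [stop]
                Z | Z  match
      [err]
        offer{done,ack} | select{done,ack}  match label sets agree
          [done]
            recv[Str] | send[Str]  match
              send[Unit] | recv[Unit]  match
                Z | Z  match
          [ack]
            offer{ack,err,done} | select{ack,err,done}  match label sets agree
              [ack]
                send[Int] | recv[Int]  match
                  Z | Z  match
              [err]
                send[Str] | recv[Str]  match
                  Z | Z  match
              [done]
                recv[Int] | send[Int]  match
                  Z | Z  match
      [more]
        send[Bool] | recv[Bool]  match
          recv[Unit] | send[Unit]  match
            send[Unit] | recv[Unit]  match
              Z | Z  match

YES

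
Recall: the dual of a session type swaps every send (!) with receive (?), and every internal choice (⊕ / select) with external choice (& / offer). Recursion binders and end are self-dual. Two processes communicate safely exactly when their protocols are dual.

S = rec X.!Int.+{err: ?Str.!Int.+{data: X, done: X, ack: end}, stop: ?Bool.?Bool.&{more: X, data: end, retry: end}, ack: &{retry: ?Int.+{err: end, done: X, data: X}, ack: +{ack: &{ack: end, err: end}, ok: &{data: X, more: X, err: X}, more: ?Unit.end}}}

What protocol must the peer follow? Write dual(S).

rec X.?Int.&{err: !Str.?Int.&{data: X, done: X, ack: end}, stop: !Bool.!Bool.+{more: X, data: end, retry: end}, ack: +{retry: !Int.&{err: end, done: X, data: X}, ack: &{ack: +{ack: end, err: end}, ok: +{data: X, more: X, err: X}, more: !Unit.end}}}

rec X ↦ rec X  (binder kept)
  !Int ↦ ?Int
    +{err,stop,ack} ↦ &{err,stop,ack}  (internal→external)
      [err]
        ?Str ↦ !Str
          !Int ↦ ?Int
            +{data,done,ack} ↦ &{data,done,ack}  (internal→external)
              [data]
                X ↦ X
              [done]
                X ↦ X
              [ack]
                end ↦ end
      [stop]
        ?Bool ↦ !Bool
          ?Bool ↦ !Bool
            &{more,data,retry} ↦ +{more,data,retry}  (external→internal)
              [more]
                X ↦ X
              [data]
                end ↦ end
              [retry]
                end ↦ end
      [ack]
        &{retry,ack} ↦ +{retry,ack}  (external→internal)
          [retry]
            ?Int ↦ !Int
              +{err,done,data} ↦ &{err,done,data}  (internal→external)
                [err]
                  end ↦ end
                [done]
                  X ↦ X
                [data]
                  X ↦ X
          [ack]
            +{ack,ok,more} ↦ &{ack,ok,more}  (internal→external)
              [ack]
                &{ack,err} ↦ +{ack,err}  (external→internal)
                  [ack]
                    end ↦ end
                  [err]
                    end ↦ end
              [ok]
                &{data,more,err} ↦ +{data,more,err}  (external→internal)
                  [data]
                    X ↦ X
                  [more]
                    X ↦ X
                  [err]
                    X ↦ X
              [more]
                ?Unit ↦ !Unit
                  end ↦ end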